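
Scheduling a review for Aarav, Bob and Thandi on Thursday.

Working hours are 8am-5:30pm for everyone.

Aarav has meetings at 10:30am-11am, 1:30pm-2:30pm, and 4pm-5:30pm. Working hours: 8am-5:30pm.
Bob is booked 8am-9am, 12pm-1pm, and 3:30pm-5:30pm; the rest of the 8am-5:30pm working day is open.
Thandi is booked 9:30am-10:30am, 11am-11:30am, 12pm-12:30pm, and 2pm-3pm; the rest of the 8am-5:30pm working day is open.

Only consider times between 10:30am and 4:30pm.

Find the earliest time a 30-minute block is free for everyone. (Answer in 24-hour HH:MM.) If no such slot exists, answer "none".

Aarav free within 08:00–17:30: 08:00–10:30, 11:00–13:30, 14:30–16:00.
Bob free within 08:00–17:30: 09:00–12:00, 13:00–15:30.
Thandi free within 08:00–17:30: 08:00–09:30, 10:30–11:00, 11:30–12:00, 12:30–14:00, 15:00–17:30.
Aarav ∩ Bob: 09:00–10:30, 11:00–12:00, 13:00–13:30, 14:30–15:30.
Aarav ∩ Bob ∩ Thandi: 09:00–09:30, 11:30–12:00, 13:00–13:30, 15:00–15:30.
Restricted to 10:30–16:30: 11:30–12:00, 13:00–13:30, 15:00–15:30.
Windows ≥ 30 min: 11:30–12:00, 13:00–13:30, 15:00–15:30.
Earliest such window starts at 11:30.

11:30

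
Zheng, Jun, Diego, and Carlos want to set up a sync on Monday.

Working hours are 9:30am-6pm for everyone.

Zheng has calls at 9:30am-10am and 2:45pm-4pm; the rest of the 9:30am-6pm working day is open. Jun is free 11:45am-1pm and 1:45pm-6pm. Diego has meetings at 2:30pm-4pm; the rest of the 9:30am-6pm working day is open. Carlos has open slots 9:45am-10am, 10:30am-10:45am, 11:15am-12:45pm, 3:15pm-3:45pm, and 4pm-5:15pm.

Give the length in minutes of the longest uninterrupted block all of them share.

75 minutes

Zheng free within 09:30–18:00: 10:00–14:45, 16:00–18:00.
Diego free within 09:30–18:00: 09:30–14:30, 16:00–18:00.
Zheng ∩ Jun: 11:45–13:00, 13:45–14:45, 16:00–18:00.
Zheng ∩ Jun ∩ Diego: 11:45–13:00, 13:45–14:30, 16:00–18:00.
Zheng ∩ Jun ∩ Diego ∩ Carlos: 11:45–12:45, 16:00–17:15.
Common window lengths: 60, 75 min; longest is 75.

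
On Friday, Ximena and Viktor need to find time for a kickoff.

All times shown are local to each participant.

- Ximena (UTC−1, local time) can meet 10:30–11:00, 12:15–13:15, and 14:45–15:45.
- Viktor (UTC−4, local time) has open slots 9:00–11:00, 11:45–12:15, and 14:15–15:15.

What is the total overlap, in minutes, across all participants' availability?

Ximena → UTC: 11:30–12:00, 13:15–14:15, 15:45–16:45.
Viktor → UTC: 13:00–15:00, 15:45–16:15, 18:15–19:15.
Ximena ∩ Viktor: 13:15–14:15, 15:45–16:15.
Total common minutes: 60 + 30 = 90.

90 minutes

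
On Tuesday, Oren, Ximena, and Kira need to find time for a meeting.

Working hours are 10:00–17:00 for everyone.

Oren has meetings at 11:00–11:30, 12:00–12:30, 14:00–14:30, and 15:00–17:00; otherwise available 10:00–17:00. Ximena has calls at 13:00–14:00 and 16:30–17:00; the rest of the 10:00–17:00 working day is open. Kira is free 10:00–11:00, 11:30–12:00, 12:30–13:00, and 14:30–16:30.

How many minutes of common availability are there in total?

150 minutes

Oren free within 10:00–17:00: 10:00–11:00, 11:30–12:00, 12:30–14:00, 14:30–15:00.
Ximena free within 10:00–17:00: 10:00–13:00, 14:00–16:30.
Oren ∩ Ximena: 10:00–11:00, 11:30–12:00, 12:30–13:00, 14:30–15:00.
Oren ∩ Ximena ∩ Kira: 10:00–11:00, 11:30–12:00, 12:30–13:00, 14:30–15:00.
Total common minutes: 60 + 30 + 30 + 30 = 150.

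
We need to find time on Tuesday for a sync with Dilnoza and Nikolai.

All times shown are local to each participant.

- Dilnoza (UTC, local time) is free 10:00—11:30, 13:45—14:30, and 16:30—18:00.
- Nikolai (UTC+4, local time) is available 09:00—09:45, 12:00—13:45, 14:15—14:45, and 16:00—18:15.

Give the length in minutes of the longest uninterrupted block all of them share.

Dilnoza → UTC: 10:00–11:30, 13:45–14:30, 16:30–18:00.
Nikolai → UTC: 05:00–05:45, 08:00–09:45, 10:15–10:45, 12:00–14:15.
Dilnoza ∩ Nikolai: 10:15–10:45, 13:45–14:15.
Common window lengths: 30, 30 min; longest is 30.

30 minutes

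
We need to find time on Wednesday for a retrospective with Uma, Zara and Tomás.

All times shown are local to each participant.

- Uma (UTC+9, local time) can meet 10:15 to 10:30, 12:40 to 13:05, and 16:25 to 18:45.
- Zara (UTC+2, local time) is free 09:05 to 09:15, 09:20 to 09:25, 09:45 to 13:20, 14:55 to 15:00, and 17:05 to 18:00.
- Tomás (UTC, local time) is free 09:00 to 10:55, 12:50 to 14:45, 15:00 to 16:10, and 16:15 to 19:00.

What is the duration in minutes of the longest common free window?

Uma → UTC: 01:15–01:30, 03:40–04:05, 07:25–09:45.
Zara → UTC: 07:05–07:15, 07:20–07:25, 07:45–11:20, 12:55–13:00, 15:05–16:00.
Tomás → UTC: 09:00–10:55, 12:50–14:45, 15:00–16:10, 16:15–19:00.
Uma ∩ Zara: 07:45–09:45.
Uma ∩ Zara ∩ Tomás: 09:00–09:45.
Single common window of 45 minutes.

45 minutes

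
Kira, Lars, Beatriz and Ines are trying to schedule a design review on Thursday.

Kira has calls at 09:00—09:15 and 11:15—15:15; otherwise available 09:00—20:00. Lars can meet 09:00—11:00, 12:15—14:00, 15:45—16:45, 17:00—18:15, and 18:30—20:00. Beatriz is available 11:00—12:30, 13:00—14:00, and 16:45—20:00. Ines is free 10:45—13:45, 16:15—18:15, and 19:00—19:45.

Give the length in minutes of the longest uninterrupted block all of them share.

75 minutes

Kira free within 09:00–20:00: 09:15–11:15, 15:15–20:00.
Kira ∩ Lars: 09:15–11:00, 15:45–16:45, 17:00–18:15, 18:30–20:00.
Kira ∩ Lars ∩ Beatriz: 17:00–18:15, 18:30–20:00.
Kira ∩ Lars ∩ Beatriz ∩ Ines: 17:00–18:15, 19:00–19:45.
Common window lengths: 75, 45 min; longest is 75.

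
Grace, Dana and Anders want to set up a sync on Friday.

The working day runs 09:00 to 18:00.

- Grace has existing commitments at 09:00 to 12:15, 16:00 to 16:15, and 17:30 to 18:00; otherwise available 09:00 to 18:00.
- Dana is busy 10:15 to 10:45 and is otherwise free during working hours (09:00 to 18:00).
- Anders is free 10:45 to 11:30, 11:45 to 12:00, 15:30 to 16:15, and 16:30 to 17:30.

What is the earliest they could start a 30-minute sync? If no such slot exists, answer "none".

15:30

Grace free within 09:00–18:00: 12:15–16:00, 16:15–17:30.
Dana free within 09:00–18:00: 09:00–10:15, 10:45–18:00.
Grace ∩ Dana: 12:15–16:00, 16:15–17:30.
Grace ∩ Dana ∩ Anders: 15:30–16:00, 16:30–17:30.
Windows ≥ 30 min: 15:30–16:00, 16:30–17:30.
Earliest such window starts at 15:30.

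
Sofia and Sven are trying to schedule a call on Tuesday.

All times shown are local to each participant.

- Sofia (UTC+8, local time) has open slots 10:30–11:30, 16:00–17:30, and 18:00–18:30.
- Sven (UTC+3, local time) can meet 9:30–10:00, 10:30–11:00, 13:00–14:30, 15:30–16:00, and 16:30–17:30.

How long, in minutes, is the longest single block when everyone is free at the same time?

Sofia → UTC: 02:30–03:30, 08:00–09:30, 10:00–10:30.
Sven → UTC: 06:30–07:00, 07:30–08:00, 10:00–11:30, 12:30–13:00, 13:30–14:30.
Sofia ∩ Sven: 10:00–10:30.
Single common window of 30 minutes.

30 minutes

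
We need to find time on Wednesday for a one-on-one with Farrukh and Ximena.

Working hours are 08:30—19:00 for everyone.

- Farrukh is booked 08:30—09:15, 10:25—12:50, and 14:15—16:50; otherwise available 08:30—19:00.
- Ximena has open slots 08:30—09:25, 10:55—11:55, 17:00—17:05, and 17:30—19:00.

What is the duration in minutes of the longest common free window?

Farrukh free within 08:30–19:00: 09:15–10:25, 12:50–14:15, 16:50–19:00.
Farrukh ∩ Ximena: 09:15–09:25, 17:00–17:05, 17:30–19:00.
Common window lengths: 10, 5, 90 min; longest is 90.

90 minutes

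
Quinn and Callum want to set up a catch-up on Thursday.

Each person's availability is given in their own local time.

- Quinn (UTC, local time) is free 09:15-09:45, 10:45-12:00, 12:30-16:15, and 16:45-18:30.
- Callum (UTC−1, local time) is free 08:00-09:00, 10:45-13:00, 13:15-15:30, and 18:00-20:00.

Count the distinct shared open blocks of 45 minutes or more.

Quinn → UTC: 09:15–09:45, 10:45–12:00, 12:30–16:15, 16:45–18:30.
Callum → UTC: 09:00–10:00, 11:45–14:00, 14:15–16:30, 19:00–21:00.
Quinn ∩ Callum: 09:15–09:45, 11:45–12:00, 12:30–14:00, 14:15–16:15.
Windows ≥ 45 min: 12:30–14:00, 14:15–16:15.
That's 2 windows.

2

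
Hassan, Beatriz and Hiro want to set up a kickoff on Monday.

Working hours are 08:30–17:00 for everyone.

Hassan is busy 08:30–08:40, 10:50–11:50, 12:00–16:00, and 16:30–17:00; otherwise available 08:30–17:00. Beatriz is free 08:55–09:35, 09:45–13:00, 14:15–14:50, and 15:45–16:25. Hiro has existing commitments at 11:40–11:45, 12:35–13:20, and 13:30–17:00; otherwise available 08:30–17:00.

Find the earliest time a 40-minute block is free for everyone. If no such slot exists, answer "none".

Hassan free within 08:30–17:00: 08:40–10:50, 11:50–12:00, 16:00–16:30.
Hiro free within 08:30–17:00: 08:30–11:40, 11:45–12:35, 13:20–13:30.
Hassan ∩ Beatriz: 08:55–09:35, 09:45–10:50, 11:50–12:00, 16:00–16:25.
Hassan ∩ Beatriz ∩ Hiro: 08:55–09:35, 09:45–10:50, 11:50–12:00.
Windows ≥ 40 min: 08:55–09:35, 09:45–10:50.
Earliest such window starts at 08:55.

08:55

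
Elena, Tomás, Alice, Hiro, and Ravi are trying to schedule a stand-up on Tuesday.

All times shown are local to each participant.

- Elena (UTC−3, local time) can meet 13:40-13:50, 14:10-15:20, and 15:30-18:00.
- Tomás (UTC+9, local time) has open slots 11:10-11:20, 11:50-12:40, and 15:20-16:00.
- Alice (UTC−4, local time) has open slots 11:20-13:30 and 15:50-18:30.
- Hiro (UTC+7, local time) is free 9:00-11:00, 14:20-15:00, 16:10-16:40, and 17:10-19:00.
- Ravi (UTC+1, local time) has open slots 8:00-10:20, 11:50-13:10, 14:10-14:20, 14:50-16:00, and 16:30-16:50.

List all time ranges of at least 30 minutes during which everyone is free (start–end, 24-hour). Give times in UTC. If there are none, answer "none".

none

Elena → UTC: 16:40–16:50, 17:10–18:20, 18:30–21:00.
Tomás → UTC: 02:10–02:20, 02:50–03:40, 06:20–07:00.
Alice → UTC: 15:20–17:30, 19:50–22:30.
Hiro → UTC: 02:00–04:00, 07:20–08:00, 09:10–09:40, 10:10–12:00.
Ravi → UTC: 07:00–09:20, 10:50–12:10, 13:10–13:20, 13:50–15:00, 15:30–15:50.
Elena ∩ Tomás: (none).
Elena ∩ Tomás ∩ Alice: (none).
Elena ∩ Tomás ∩ Alice ∩ Hiro: (none).
Elena ∩ Tomás ∩ Alice ∩ Hiro ∩ Ravi: (none).
Windows ≥ 30 min: (none).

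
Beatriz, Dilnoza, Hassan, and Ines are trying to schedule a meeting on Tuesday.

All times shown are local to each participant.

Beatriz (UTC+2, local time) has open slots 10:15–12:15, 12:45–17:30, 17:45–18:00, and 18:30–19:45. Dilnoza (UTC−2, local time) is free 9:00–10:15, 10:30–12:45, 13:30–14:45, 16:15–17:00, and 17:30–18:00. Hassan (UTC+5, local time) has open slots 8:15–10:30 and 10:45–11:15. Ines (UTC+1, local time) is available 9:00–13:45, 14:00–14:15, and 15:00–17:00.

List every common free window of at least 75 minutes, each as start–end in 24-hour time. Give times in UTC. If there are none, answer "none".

none

Beatriz → UTC: 08:15–10:15, 10:45–15:30, 15:45–16:00, 16:30–17:45.
Dilnoza → UTC: 11:00–12:15, 12:30–14:45, 15:30–16:45, 18:15–19:00, 19:30–20:00.
Hassan → UTC: 03:15–05:30, 05:45–06:15.
Ines → UTC: 08:00–12:45, 13:00–13:15, 14:00–16:00.
Beatriz ∩ Dilnoza: 11:00–12:15, 12:30–14:45, 15:45–16:00, 16:30–16:45.
Beatriz ∩ Dilnoza ∩ Hassan: (none).
Beatriz ∩ Dilnoza ∩ Hassan ∩ Ines: (none).
Windows ≥ 75 min: (none).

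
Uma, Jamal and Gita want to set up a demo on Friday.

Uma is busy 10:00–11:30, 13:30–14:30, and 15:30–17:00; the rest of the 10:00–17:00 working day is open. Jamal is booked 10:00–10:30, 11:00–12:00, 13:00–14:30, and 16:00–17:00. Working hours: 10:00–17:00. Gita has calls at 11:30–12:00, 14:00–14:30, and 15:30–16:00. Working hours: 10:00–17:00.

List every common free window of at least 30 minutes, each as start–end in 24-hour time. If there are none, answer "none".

Uma free within 10:00–17:00: 11:30–13:30, 14:30–15:30.
Jamal free within 10:00–17:00: 10:30–11:00, 12:00–13:00, 14:30–16:00.
Gita free within 10:00–17:00: 10:00–11:30, 12:00–14:00, 14:30–15:30, 16:00–17:00.
Uma ∩ Jamal: 12:00–13:00, 14:30–15:30.
Uma ∩ Jamal ∩ Gita: 12:00–13:00, 14:30–15:30.
Windows ≥ 30 min: 12:00–13:00, 14:30–15:30.

12:00–13:00, 14:30–15:30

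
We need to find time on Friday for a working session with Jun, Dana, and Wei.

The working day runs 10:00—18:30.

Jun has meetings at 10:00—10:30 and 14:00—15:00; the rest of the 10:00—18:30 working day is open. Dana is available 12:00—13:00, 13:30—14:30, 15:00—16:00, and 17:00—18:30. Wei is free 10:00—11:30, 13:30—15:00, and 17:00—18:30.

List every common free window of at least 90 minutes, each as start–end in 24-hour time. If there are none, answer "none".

17:00–18:30

Jun free within 10:00–18:30: 10:30–14:00, 15:00–18:30.
Jun ∩ Dana: 12:00–13:00, 13:30–14:00, 15:00–16:00, 17:00–18:30.
Jun ∩ Dana ∩ Wei: 13:30–14:00, 17:00–18:30.
Windows ≥ 90 min: 17:00–18:30.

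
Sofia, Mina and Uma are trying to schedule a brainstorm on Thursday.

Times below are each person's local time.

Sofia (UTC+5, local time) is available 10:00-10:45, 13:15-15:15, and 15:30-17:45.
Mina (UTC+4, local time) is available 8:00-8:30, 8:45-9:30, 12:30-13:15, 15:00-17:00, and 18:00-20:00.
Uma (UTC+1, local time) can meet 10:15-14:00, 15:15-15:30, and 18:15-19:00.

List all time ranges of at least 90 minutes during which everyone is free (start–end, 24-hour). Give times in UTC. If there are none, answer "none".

11:00–12:45

Sofia → UTC: 05:00–05:45, 08:15–10:15, 10:30–12:45.
Mina → UTC: 04:00–04:30, 04:45–05:30, 08:30–09:15, 11:00–13:00, 14:00–16:00.
Uma → UTC: 09:15–13:00, 14:15–14:30, 17:15–18:00.
Sofia ∩ Mina: 05:00–05:30, 08:30–09:15, 11:00–12:45.
Sofia ∩ Mina ∩ Uma: 11:00–12:45.
Windows ≥ 90 min: 11:00–12:45.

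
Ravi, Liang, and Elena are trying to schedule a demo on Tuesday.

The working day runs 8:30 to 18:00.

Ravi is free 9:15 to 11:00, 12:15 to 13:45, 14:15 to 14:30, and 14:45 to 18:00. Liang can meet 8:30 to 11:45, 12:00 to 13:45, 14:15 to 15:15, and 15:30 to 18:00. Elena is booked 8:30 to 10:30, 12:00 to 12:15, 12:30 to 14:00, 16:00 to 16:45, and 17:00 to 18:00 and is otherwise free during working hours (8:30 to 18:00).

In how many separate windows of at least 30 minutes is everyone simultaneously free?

Elena free within 08:30–18:00: 10:30–12:00, 12:15–12:30, 14:00–16:00, 16:45–17:00.
Ravi ∩ Liang: 09:15–11:00, 12:15–13:45, 14:15–14:30, 14:45–15:15, 15:30–18:00.
Ravi ∩ Liang ∩ Elena: 10:30–11:00, 12:15–12:30, 14:15–14:30, 14:45–15:15, 15:30–16:00, 16:45–17:00.
Windows ≥ 30 min: 10:30–11:00, 14:45–15:15, 15:30–16:00.
That's 3 windows.

3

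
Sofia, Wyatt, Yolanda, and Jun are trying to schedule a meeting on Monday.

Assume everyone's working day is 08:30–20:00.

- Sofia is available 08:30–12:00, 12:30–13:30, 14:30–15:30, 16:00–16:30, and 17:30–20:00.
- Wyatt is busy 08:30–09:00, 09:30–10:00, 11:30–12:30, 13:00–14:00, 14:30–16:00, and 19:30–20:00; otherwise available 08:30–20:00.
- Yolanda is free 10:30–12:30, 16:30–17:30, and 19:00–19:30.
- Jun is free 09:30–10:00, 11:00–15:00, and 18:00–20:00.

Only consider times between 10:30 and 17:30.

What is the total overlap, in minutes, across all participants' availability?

30 minutes

Wyatt free within 08:30–20:00: 09:00–09:30, 10:00–11:30, 12:30–13:00, 14:00–14:30, 16:00–19:30.
Sofia ∩ Wyatt: 09:00–09:30, 10:00–11:30, 12:30–13:00, 16:00–16:30, 17:30–19:30.
Sofia ∩ Wyatt ∩ Yolanda: 10:30–11:30, 19:00–19:30.
Sofia ∩ Wyatt ∩ Yolanda ∩ Jun: 11:00–11:30, 19:00–19:30.
Restricted to 10:30–17:30: 11:00–11:30.
Total common minutes: 30.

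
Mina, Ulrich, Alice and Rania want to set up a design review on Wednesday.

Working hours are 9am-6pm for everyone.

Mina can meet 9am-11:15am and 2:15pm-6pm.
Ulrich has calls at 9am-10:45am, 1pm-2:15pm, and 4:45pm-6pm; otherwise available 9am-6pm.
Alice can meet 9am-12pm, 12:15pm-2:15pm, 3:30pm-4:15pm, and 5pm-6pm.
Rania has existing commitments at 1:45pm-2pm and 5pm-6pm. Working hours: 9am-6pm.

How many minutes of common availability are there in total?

75 minutes

Ulrich free within 09:00–18:00: 10:45–13:00, 14:15–16:45.
Rania free within 09:00–18:00: 09:00–13:45, 14:00–17:00.
Mina ∩ Ulrich: 10:45–11:15, 14:15–16:45.
Mina ∩ Ulrich ∩ Alice: 10:45–11:15, 15:30–16:15.
Mina ∩ Ulrich ∩ Alice ∩ Rania: 10:45–11:15, 15:30–16:15.
Total common minutes: 30 + 45 = 75.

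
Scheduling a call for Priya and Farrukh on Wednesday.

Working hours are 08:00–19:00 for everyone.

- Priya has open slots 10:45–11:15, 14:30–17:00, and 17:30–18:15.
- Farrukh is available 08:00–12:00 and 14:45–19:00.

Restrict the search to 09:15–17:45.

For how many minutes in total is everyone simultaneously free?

Priya ∩ Farrukh: 10:45–11:15, 14:45–17:00, 17:30–18:15.
Restricted to 09:15–17:45: 10:45–11:15, 14:45–17:00, 17:30–17:45.
Total common minutes: 30 + 135 + 15 = 180.

180 minutes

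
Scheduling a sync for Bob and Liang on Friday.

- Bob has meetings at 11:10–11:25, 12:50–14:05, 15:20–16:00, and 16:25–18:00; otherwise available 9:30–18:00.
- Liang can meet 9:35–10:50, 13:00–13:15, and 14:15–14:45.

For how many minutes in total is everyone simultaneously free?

Bob free within 09:30–18:00: 09:30–11:10, 11:25–12:50, 14:05–15:20, 16:00–16:25.
Bob ∩ Liang: 09:35–10:50, 14:15–14:45.
Total common minutes: 75 + 30 = 105.

105 minutes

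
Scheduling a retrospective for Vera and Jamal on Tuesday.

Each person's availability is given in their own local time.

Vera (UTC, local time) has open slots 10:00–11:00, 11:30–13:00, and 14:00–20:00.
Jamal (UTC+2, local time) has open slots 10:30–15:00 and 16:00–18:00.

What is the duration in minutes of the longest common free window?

Vera → UTC: 10:00–11:00, 11:30–13:00, 14:00–20:00.
Jamal → UTC: 08:30–13:00, 14:00–16:00.
Vera ∩ Jamal: 10:00–11:00, 11:30–13:00, 14:00–16:00.
Common window lengths: 60, 90, 120 min; longest is 120.

120 minutes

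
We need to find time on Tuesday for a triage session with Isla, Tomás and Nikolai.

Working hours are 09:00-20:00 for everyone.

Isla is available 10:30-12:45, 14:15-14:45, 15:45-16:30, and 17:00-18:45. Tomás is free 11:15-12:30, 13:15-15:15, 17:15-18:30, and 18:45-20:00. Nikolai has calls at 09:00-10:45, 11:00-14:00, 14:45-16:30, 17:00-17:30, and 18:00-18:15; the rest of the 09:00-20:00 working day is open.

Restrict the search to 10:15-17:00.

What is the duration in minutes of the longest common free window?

Nikolai free within 09:00–20:00: 10:45–11:00, 14:00–14:45, 16:30–17:00, 17:30–18:00, 18:15–20:00.
Isla ∩ Tomás: 11:15–12:30, 14:15–14:45, 17:15–18:30.
Isla ∩ Tomás ∩ Nikolai: 14:15–14:45, 17:30–18:00, 18:15–18:30.
Restricted to 10:15–17:00: 14:15–14:45.
Single common window of 30 minutes.

30 minutes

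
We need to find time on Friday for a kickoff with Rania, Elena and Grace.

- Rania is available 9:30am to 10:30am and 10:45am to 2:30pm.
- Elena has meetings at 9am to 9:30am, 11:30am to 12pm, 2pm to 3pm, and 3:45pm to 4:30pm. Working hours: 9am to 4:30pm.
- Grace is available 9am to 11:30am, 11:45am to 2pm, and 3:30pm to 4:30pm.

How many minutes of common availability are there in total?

225 minutes

Elena free within 09:00–16:30: 09:30–11:30, 12:00–14:00, 15:00–15:45.
Rania ∩ Elena: 09:30–10:30, 10:45–11:30, 12:00–14:00.
Rania ∩ Elena ∩ Grace: 09:30–10:30, 10:45–11:30, 12:00–14:00.
Total common minutes: 60 + 45 + 120 = 225.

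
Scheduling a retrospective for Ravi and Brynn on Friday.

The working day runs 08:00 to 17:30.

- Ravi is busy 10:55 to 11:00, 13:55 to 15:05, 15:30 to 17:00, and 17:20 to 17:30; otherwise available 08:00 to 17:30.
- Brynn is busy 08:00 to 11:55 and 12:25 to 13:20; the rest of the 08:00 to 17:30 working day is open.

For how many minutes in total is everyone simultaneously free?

110 minutes

Ravi free within 08:00–17:30: 08:00–10:55, 11:00–13:55, 15:05–15:30, 17:00–17:20.
Brynn free within 08:00–17:30: 11:55–12:25, 13:20–17:30.
Ravi ∩ Brynn: 11:55–12:25, 13:20–13:55, 15:05–15:30, 17:00–17:20.
Total common minutes: 30 + 35 + 25 + 20 = 110.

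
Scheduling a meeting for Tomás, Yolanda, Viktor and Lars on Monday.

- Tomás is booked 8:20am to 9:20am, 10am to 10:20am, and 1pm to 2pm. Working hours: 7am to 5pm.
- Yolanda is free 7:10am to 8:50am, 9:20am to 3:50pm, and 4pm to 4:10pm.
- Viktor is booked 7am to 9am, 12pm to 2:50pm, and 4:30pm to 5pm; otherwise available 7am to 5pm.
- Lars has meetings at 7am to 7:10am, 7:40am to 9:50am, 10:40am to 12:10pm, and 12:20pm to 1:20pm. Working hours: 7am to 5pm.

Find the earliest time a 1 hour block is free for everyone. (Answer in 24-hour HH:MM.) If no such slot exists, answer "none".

14:50

Tomás free within 07:00–17:00: 07:00–08:20, 09:20–10:00, 10:20–13:00, 14:00–17:00.
Viktor free within 07:00–17:00: 09:00–12:00, 14:50–16:30.
Lars free within 07:00–17:00: 07:10–07:40, 09:50–10:40, 12:10–12:20, 13:20–17:00.
Tomás ∩ Yolanda: 07:10–08:20, 09:20–10:00, 10:20–13:00, 14:00–15:50, 16:00–16:10.
Tomás ∩ Yolanda ∩ Viktor: 09:20–10:00, 10:20–12:00, 14:50–15:50, 16:00–16:10.
Tomás ∩ Yolanda ∩ Viktor ∩ Lars: 09:50–10:00, 10:20–10:40, 14:50–15:50, 16:00–16:10.
Windows ≥ 60 min: 14:50–15:50.
Earliest such window starts at 14:50.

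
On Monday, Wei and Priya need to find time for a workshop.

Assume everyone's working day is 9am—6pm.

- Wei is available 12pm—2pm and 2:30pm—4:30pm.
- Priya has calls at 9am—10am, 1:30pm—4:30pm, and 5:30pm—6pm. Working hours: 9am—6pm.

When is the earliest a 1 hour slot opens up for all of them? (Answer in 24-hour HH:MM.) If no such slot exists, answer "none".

Priya free within 09:00–18:00: 10:00–13:30, 16:30–17:30.
Wei ∩ Priya: 12:00–13:30.
Windows ≥ 60 min: 12:00–13:30.
Earliest such window starts at 12:00.

12:00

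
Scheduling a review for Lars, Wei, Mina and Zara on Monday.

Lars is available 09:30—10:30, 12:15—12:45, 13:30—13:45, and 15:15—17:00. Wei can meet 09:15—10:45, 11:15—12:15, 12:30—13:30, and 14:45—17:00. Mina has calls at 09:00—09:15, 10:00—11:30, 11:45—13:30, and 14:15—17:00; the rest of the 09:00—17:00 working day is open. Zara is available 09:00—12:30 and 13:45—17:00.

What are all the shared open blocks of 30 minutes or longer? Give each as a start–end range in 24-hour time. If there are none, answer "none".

Mina free within 09:00–17:00: 09:15–10:00, 11:30–11:45, 13:30–14:15.
Lars ∩ Wei: 09:30–10:30, 12:30–12:45, 15:15–17:00.
Lars ∩ Wei ∩ Mina: 09:30–10:00.
Lars ∩ Wei ∩ Mina ∩ Zara: 09:30–10:00.
Windows ≥ 30 min: 09:30–10:00.

09:30–10:00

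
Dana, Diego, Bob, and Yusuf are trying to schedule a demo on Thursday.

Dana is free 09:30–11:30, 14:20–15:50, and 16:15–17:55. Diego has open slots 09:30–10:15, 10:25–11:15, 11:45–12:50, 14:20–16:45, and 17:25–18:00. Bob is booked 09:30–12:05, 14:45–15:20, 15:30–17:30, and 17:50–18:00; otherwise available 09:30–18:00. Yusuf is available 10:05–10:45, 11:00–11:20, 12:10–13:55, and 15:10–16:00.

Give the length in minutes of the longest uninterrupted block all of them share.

10 minutes

Bob free within 09:30–18:00: 12:05–14:45, 15:20–15:30, 17:30–17:50.
Dana ∩ Diego: 09:30–10:15, 10:25–11:15, 14:20–15:50, 16:15–16:45, 17:25–17:55.
Dana ∩ Diego ∩ Bob: 14:20–14:45, 15:20–15:30, 17:30–17:50.
Dana ∩ Diego ∩ Bob ∩ Yusuf: 15:20–15:30.
Single common window of 10 minutes.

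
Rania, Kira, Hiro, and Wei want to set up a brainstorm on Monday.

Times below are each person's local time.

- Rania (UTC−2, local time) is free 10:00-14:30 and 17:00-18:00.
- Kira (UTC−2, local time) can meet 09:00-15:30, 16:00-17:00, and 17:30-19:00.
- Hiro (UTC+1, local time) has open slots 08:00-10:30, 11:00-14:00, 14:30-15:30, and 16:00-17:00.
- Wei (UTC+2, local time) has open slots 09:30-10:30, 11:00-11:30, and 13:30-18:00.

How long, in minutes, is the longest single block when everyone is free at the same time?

Rania → UTC: 12:00–16:30, 19:00–20:00.
Kira → UTC: 11:00–17:30, 18:00–19:00, 19:30–21:00.
Hiro → UTC: 07:00–09:30, 10:00–13:00, 13:30–14:30, 15:00–16:00.
Wei → UTC: 07:30–08:30, 09:00–09:30, 11:30–16:00.
Rania ∩ Kira: 12:00–16:30, 19:30–20:00.
Rania ∩ Kira ∩ Hiro: 12:00–13:00, 13:30–14:30, 15:00–16:00.
Rania ∩ Kira ∩ Hiro ∩ Wei: 12:00–13:00, 13:30–14:30, 15:00–16:00.
Common window lengths: 60, 60, 60 min; longest is 60.

60 minutes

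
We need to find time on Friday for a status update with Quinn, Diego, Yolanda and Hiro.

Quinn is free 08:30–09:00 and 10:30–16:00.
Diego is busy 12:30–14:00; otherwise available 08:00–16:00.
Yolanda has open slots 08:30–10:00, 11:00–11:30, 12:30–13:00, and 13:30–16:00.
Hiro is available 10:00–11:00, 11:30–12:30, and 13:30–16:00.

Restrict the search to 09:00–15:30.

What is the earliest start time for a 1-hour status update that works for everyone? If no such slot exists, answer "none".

14:00

Diego free within 08:00–16:00: 08:00–12:30, 14:00–16:00.
Quinn ∩ Diego: 08:30–09:00, 10:30–12:30, 14:00–16:00.
Quinn ∩ Diego ∩ Yolanda: 08:30–09:00, 11:00–11:30, 14:00–16:00.
Quinn ∩ Diego ∩ Yolanda ∩ Hiro: 14:00–16:00.
Restricted to 09:00–15:30: 14:00–15:30.
Windows ≥ 60 min: 14:00–15:30.
Earliest such window starts at 14:00.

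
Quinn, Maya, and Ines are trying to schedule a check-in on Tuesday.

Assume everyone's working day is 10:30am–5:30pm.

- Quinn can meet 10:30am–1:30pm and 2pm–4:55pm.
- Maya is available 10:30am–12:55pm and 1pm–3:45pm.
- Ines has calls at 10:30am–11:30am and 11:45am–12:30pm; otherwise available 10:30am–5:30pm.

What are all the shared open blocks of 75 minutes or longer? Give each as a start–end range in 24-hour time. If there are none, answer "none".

Ines free within 10:30–17:30: 11:30–11:45, 12:30–17:30.
Quinn ∩ Maya: 10:30–12:55, 13:00–13:30, 14:00–15:45.
Quinn ∩ Maya ∩ Ines: 11:30–11:45, 12:30–12:55, 13:00–13:30, 14:00–15:45.
Windows ≥ 75 min: 14:00–15:45.

14:00–15:45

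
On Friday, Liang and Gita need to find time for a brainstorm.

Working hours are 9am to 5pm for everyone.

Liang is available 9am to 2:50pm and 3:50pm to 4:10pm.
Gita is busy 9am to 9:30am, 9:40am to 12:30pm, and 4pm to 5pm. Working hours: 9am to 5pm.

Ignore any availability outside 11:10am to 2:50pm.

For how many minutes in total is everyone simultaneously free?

Gita free within 09:00–17:00: 09:30–09:40, 12:30–16:00.
Liang ∩ Gita: 09:30–09:40, 12:30–14:50, 15:50–16:00.
Restricted to 11:10–14:50: 12:30–14:50.
Total common minutes: 140.

140 minutes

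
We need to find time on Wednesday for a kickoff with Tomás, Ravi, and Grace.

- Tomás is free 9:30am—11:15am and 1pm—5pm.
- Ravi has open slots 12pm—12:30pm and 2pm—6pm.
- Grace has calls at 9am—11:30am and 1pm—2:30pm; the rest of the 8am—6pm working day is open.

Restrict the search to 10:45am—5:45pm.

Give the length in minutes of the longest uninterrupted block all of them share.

Grace free within 08:00–18:00: 08:00–09:00, 11:30–13:00, 14:30–18:00.
Tomás ∩ Ravi: 14:00–17:00.
Tomás ∩ Ravi ∩ Grace: 14:30–17:00.
Restricted to 10:45–17:45: 14:30–17:00.
Single common window of 150 minutes.

150 minutes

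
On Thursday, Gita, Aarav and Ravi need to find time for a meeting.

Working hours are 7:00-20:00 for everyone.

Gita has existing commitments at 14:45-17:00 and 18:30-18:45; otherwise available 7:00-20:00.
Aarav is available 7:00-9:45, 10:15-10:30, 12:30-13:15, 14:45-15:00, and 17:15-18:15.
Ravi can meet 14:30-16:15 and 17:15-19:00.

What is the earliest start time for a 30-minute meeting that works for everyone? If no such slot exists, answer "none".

Gita free within 07:00–20:00: 07:00–14:45, 17:00–18:30, 18:45–20:00.
Gita ∩ Aarav: 07:00–09:45, 10:15–10:30, 12:30–13:15, 17:15–18:15.
Gita ∩ Aarav ∩ Ravi: 17:15–18:15.
Windows ≥ 30 min: 17:15–18:15.
Earliest such window starts at 17:15.

17:15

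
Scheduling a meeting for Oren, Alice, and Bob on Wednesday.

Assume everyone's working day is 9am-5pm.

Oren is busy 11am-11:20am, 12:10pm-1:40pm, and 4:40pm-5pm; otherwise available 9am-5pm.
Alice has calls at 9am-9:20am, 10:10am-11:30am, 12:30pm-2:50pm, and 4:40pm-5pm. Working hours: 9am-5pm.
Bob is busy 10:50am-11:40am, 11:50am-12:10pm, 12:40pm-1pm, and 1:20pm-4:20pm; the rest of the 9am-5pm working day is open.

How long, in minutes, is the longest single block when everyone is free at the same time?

Oren free within 09:00–17:00: 09:00–11:00, 11:20–12:10, 13:40–16:40.
Alice free within 09:00–17:00: 09:20–10:10, 11:30–12:30, 14:50–16:40.
Bob free within 09:00–17:00: 09:00–10:50, 11:40–11:50, 12:10–12:40, 13:00–13:20, 16:20–17:00.
Oren ∩ Alice: 09:20–10:10, 11:30–12:10, 14:50–16:40.
Oren ∩ Alice ∩ Bob: 09:20–10:10, 11:40–11:50, 16:20–16:40.
Common window lengths: 50, 10, 20 min; longest is 50.

50 minutes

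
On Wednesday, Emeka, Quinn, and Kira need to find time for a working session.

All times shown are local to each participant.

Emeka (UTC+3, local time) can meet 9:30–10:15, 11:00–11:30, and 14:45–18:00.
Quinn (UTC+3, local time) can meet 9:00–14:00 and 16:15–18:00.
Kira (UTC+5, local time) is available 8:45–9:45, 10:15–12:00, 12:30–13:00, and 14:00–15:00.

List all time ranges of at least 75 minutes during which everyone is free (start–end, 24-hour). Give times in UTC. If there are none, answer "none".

none

Emeka → UTC: 06:30–07:15, 08:00–08:30, 11:45–15:00.
Quinn → UTC: 06:00–11:00, 13:15–15:00.
Kira → UTC: 03:45–04:45, 05:15–07:00, 07:30–08:00, 09:00–10:00.
Emeka ∩ Quinn: 06:30–07:15, 08:00–08:30, 13:15–15:00.
Emeka ∩ Quinn ∩ Kira: 06:30–07:00.
Windows ≥ 75 min: (none).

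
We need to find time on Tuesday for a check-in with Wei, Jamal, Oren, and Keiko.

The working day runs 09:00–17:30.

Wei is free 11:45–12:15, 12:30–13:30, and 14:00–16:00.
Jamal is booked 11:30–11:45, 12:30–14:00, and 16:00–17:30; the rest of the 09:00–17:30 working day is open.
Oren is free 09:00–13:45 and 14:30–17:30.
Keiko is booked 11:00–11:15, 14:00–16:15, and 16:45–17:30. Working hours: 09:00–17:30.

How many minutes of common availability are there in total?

30 minutes

Jamal free within 09:00–17:30: 09:00–11:30, 11:45–12:30, 14:00–16:00.
Keiko free within 09:00–17:30: 09:00–11:00, 11:15–14:00, 16:15–16:45.
Wei ∩ Jamal: 11:45–12:15, 14:00–16:00.
Wei ∩ Jamal ∩ Oren: 11:45–12:15, 14:30–16:00.
Wei ∩ Jamal ∩ Oren ∩ Keiko: 11:45–12:15.
Total common minutes: 30.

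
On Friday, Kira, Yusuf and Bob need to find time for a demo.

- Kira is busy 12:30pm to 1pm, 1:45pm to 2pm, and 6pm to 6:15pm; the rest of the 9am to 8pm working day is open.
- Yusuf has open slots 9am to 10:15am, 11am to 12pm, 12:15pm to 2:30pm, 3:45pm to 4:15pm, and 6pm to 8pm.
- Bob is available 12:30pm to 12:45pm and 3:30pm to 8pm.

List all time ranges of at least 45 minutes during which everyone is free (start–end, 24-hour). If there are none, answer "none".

Kira free within 09:00–20:00: 09:00–12:30, 13:00–13:45, 14:00–18:00, 18:15–20:00.
Kira ∩ Yusuf: 09:00–10:15, 11:00–12:00, 12:15–12:30, 13:00–13:45, 14:00–14:30, 15:45–16:15, 18:15–20:00.
Kira ∩ Yusuf ∩ Bob: 15:45–16:15, 18:15–20:00.
Windows ≥ 45 min: 18:15–20:00.

18:15–20:00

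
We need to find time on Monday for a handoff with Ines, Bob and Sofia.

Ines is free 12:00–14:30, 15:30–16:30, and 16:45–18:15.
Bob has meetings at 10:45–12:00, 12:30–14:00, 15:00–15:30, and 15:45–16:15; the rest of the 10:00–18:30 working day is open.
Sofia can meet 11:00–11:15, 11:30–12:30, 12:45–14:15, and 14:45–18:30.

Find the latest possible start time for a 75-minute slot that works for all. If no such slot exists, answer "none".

17:00

Bob free within 10:00–18:30: 10:00–10:45, 12:00–12:30, 14:00–15:00, 15:30–15:45, 16:15–18:30.
Ines ∩ Bob: 12:00–12:30, 14:00–14:30, 15:30–15:45, 16:15–16:30, 16:45–18:15.
Ines ∩ Bob ∩ Sofia: 12:00–12:30, 14:00–14:15, 15:30–15:45, 16:15–16:30, 16:45–18:15.
Windows ≥ 75 min: 16:45–18:15.
Latest start in the last window 16:45–18:15 is 18:15 − 75 min = 17:00.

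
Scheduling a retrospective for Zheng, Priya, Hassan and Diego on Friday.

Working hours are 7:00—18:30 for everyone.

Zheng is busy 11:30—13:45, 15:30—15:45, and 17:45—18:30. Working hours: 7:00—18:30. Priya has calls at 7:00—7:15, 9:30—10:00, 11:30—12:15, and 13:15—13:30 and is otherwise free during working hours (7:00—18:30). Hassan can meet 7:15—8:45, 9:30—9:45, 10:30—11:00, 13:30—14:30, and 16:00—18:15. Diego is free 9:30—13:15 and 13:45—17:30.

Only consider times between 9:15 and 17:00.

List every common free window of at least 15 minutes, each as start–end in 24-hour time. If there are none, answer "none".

Zheng free within 07:00–18:30: 07:00–11:30, 13:45–15:30, 15:45–17:45.
Priya free within 07:00–18:30: 07:15–09:30, 10:00–11:30, 12:15–13:15, 13:30–18:30.
Zheng ∩ Priya: 07:15–09:30, 10:00–11:30, 13:45–15:30, 15:45–17:45.
Zheng ∩ Priya ∩ Hassan: 07:15–08:45, 10:30–11:00, 13:45–14:30, 16:00–17:45.
Zheng ∩ Priya ∩ Hassan ∩ Diego: 10:30–11:00, 13:45–14:30, 16:00–17:30.
Restricted to 09:15–17:00: 10:30–11:00, 13:45–14:30, 16:00–17:00.
Windows ≥ 15 min: 10:30–11:00, 13:45–14:30, 16:00–17:00.

10:30–11:00, 13:45–14:30, 16:00–17:00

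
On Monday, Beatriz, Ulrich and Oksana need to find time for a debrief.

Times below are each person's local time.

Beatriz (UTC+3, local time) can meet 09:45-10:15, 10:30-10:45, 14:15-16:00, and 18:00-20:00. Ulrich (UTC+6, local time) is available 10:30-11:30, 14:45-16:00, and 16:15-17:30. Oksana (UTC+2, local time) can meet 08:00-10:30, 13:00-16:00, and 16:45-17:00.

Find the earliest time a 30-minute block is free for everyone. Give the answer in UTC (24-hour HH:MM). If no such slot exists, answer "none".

none

Beatriz → UTC: 06:45–07:15, 07:30–07:45, 11:15–13:00, 15:00–17:00.
Ulrich → UTC: 04:30–05:30, 08:45–10:00, 10:15–11:30.
Oksana → UTC: 06:00–08:30, 11:00–14:00, 14:45–15:00.
Beatriz ∩ Ulrich: 11:15–11:30.
Beatriz ∩ Ulrich ∩ Oksana: 11:15–11:30.
Windows ≥ 30 min: (none).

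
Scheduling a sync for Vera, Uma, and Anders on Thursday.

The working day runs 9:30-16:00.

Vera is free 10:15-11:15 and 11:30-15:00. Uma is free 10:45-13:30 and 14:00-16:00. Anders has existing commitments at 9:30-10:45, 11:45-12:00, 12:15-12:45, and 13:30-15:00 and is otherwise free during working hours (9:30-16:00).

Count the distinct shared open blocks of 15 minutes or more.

4

Anders free within 09:30–16:00: 10:45–11:45, 12:00–12:15, 12:45–13:30, 15:00–16:00.
Vera ∩ Uma: 10:45–11:15, 11:30–13:30, 14:00–15:00.
Vera ∩ Uma ∩ Anders: 10:45–11:15, 11:30–11:45, 12:00–12:15, 12:45–13:30.
Windows ≥ 15 min: 10:45–11:15, 11:30–11:45, 12:00–12:15, 12:45–13:30.
That's 4 windows.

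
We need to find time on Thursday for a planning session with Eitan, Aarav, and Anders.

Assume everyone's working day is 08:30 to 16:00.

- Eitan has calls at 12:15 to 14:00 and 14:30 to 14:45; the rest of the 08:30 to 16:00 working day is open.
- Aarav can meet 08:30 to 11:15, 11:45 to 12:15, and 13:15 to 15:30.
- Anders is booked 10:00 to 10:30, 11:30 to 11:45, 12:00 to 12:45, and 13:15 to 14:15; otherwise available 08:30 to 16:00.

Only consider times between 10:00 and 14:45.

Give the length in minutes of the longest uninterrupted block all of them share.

Eitan free within 08:30–16:00: 08:30–12:15, 14:00–14:30, 14:45–16:00.
Anders free within 08:30–16:00: 08:30–10:00, 10:30–11:30, 11:45–12:00, 12:45–13:15, 14:15–16:00.
Eitan ∩ Aarav: 08:30–11:15, 11:45–12:15, 14:00–14:30, 14:45–15:30.
Eitan ∩ Aarav ∩ Anders: 08:30–10:00, 10:30–11:15, 11:45–12:00, 14:15–14:30, 14:45–15:30.
Restricted to 10:00–14:45: 10:30–11:15, 11:45–12:00, 14:15–14:30.
Common window lengths: 45, 15, 15 min; longest is 45.

45 minutes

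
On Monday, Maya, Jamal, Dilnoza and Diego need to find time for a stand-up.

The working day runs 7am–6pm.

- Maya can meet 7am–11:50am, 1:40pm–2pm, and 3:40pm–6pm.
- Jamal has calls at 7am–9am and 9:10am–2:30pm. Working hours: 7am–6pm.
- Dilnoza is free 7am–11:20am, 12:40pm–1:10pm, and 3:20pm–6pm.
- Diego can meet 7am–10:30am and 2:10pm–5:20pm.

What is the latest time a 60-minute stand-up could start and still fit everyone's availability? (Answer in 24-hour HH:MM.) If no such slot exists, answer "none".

Jamal free within 07:00–18:00: 09:00–09:10, 14:30–18:00.
Maya ∩ Jamal: 09:00–09:10, 15:40–18:00.
Maya ∩ Jamal ∩ Dilnoza: 09:00–09:10, 15:40–18:00.
Maya ∩ Jamal ∩ Dilnoza ∩ Diego: 09:00–09:10, 15:40–17:20.
Windows ≥ 60 min: 15:40–17:20.
Latest start in the last window 15:40–17:20 is 17:20 − 60 min = 16:20.

16:20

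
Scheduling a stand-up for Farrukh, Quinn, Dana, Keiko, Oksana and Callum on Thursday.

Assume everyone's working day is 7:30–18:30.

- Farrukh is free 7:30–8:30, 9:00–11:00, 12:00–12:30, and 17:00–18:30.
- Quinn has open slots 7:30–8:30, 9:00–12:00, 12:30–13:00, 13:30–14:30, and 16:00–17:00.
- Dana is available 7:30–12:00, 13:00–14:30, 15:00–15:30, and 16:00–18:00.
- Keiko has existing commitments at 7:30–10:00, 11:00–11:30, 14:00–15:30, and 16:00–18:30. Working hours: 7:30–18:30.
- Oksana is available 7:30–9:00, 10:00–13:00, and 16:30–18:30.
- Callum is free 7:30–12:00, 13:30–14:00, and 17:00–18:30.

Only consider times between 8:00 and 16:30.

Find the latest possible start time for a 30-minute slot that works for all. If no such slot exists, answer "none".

Keiko free within 07:30–18:30: 10:00–11:00, 11:30–14:00, 15:30–16:00.
Farrukh ∩ Quinn: 07:30–08:30, 09:00–11:00.
Farrukh ∩ Quinn ∩ Dana: 07:30–08:30, 09:00–11:00.
Farrukh ∩ Quinn ∩ Dana ∩ Keiko: 10:00–11:00.
Farrukh ∩ Quinn ∩ Dana ∩ Keiko ∩ Oksana: 10:00–11:00.
Farrukh ∩ Quinn ∩ Dana ∩ Keiko ∩ Oksana ∩ Callum: 10:00–11:00.
Restricted to 08:00–16:30: 10:00–11:00.
Windows ≥ 30 min: 10:00–11:00.
Latest start in the last window 10:00–11:00 is 11:00 − 30 min = 10:30.

10:30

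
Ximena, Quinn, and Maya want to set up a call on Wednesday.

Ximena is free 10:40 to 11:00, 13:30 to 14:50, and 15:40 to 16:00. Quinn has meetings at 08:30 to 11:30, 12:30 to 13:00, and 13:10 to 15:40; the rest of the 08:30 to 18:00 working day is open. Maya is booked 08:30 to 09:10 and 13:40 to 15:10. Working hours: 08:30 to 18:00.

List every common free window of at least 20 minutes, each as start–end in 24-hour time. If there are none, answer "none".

Quinn free within 08:30–18:00: 11:30–12:30, 13:00–13:10, 15:40–18:00.
Maya free within 08:30–18:00: 09:10–13:40, 15:10–18:00.
Ximena ∩ Quinn: 15:40–16:00.
Ximena ∩ Quinn ∩ Maya: 15:40–16:00.
Windows ≥ 20 min: 15:40–16:00.

15:40–16:00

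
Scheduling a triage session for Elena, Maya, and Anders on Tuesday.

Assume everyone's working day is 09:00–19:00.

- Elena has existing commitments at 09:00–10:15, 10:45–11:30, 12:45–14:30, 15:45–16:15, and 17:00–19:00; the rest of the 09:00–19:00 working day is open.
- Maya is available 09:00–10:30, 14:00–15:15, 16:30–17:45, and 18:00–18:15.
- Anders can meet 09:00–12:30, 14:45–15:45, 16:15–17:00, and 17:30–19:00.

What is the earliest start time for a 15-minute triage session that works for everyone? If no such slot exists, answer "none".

Elena free within 09:00–19:00: 10:15–10:45, 11:30–12:45, 14:30–15:45, 16:15–17:00.
Elena ∩ Maya: 10:15–10:30, 14:30–15:15, 16:30–17:00.
Elena ∩ Maya ∩ Anders: 10:15–10:30, 14:45–15:15, 16:30–17:00.
Windows ≥ 15 min: 10:15–10:30, 14:45–15:15, 16:30–17:00.
Earliest such window starts at 10:15.

10:15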